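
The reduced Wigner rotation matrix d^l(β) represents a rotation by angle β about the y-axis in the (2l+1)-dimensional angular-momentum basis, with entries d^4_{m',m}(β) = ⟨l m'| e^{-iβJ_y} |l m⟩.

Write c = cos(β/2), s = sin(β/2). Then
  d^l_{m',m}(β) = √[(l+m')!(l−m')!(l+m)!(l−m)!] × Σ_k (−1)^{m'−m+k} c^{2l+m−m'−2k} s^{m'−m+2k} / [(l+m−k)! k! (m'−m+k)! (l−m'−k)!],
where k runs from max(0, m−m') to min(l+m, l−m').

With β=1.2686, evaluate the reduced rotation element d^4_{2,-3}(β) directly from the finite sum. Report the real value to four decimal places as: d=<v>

d=-0.3514

d^4_{2,-3}(β=1.2686) via Wigner's sum:
Half-angle: c=0.805487, s=0.592614. N=√(720·2·1·5040)=2693.993318
k: max(0,(-3)−(2))=0 … min(4+(-3),4−(2))=1
  k=0: (−1)^5·2693.9933/(240)·0.8055^3·0.5926^5 = -0.428765
  k=1: (−1)^6·2693.9933/(720)·0.8055^1·0.5926^7 = +0.077361
d^4_{2,-3}(1.2686) = -0.428765 +0.077361 = -0.351403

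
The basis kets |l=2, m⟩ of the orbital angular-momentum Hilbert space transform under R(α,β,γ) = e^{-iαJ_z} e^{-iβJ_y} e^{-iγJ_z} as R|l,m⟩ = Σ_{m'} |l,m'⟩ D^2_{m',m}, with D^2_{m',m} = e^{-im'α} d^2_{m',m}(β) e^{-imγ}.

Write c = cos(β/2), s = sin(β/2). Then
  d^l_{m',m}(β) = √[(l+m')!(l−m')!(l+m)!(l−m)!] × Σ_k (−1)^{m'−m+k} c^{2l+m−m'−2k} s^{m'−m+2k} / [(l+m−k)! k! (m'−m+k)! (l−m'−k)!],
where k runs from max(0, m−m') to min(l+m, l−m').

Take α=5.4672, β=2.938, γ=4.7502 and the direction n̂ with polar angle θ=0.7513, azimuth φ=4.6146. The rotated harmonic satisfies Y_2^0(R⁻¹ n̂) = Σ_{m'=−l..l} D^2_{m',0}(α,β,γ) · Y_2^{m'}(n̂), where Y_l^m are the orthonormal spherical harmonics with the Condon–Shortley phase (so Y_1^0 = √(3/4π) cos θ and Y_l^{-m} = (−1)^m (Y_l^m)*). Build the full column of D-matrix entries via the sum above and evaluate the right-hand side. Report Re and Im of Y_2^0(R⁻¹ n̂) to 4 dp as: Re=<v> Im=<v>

Need the full column D^2_{m',0} for m'=−2..2 at α=5.4672, β=2.938, γ=4.7502.
cos(β/2)=0.101621, sin(β/2)=0.994823
d^2_{-2,0}: single k=2 term ⇒ +0.025034;  D = -0.001530-0.024987i
d^2_{-1,0}: k∈[1..2] ⇒ +0.002557 -0.245073 = -0.242516;  D = -0.166160+0.176649i
d^2_{0,0}: k∈[0..2] ⇒ +0.000107 -0.040880 +0.979453 = +0.938679;  D = +0.938679+0.000000i
d^2_{1,0}: k∈[0..1] ⇒ -0.002557 +0.245073 = +0.242516;  D = +0.166160+0.176649i
d^2_{2,0}: single k=0 term ⇒ +0.025034;  D = -0.001530+0.024987i
Y_2^{m'}(θ=0.7513,φ=4.6146) and Σ D·Y over m':
  (-0.0015-0.0250i)·(-0.1765-0.0350i)  (-0.1662+0.1766i)·(-0.0376+0.3835i)  (+0.9387+0.0000i)·(+0.1899+0.0000i)  (+0.1662+0.1766i)·(+0.0376+0.3835i)  (-0.0015+0.0250i)·(-0.1765+0.0350i)
Y_2^0(R⁻¹ n̂) = +0.054081-0.000000i

Re=0.0541 Im=0.0000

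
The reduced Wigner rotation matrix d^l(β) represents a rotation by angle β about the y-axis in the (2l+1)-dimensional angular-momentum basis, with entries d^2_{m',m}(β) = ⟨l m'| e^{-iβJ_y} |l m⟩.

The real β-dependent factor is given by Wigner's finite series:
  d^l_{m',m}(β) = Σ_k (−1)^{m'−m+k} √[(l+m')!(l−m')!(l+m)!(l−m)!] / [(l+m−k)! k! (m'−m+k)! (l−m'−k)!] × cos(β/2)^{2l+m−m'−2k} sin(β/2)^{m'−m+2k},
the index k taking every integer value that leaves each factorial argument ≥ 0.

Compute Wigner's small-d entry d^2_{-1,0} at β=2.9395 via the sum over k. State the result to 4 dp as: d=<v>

d=-0.2408

d^2_{-1,0}(β=2.9395) via Wigner's sum:
c=cos(2.9395/2)=0.100874, s=sin(2.9395/2)=0.994899; N=√[1·6·2·2]=4.898979
The bounds max(0,m−m')=1 and min(l+m,l−m')=2 give 2 terms
  k=1: (−1)^0·4.8990/(2)·0.1009^3·0.9949^1 = +0.002501
  k=2: (−1)^1·4.8990/(2)·0.1009^1·0.9949^3 = -0.243329
d^2_{-1,0}(2.9395) = +0.002501 -0.243329 = -0.240828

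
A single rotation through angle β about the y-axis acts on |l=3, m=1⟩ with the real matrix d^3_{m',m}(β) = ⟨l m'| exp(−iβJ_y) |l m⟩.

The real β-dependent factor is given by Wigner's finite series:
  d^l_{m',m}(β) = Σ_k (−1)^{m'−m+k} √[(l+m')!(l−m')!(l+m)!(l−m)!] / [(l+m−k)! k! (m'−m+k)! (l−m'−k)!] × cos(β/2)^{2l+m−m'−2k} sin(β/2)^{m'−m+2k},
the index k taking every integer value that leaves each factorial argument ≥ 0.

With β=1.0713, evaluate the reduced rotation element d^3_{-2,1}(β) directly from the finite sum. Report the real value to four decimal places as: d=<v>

d^3_{-2,1}(β=1.0713) via Wigner's sum:
Half-angle: c=0.859937, s=0.510400. N=√(1·120·24·2)=75.894664
Admissible k: 3..4 (factorial args all ≥0)
  k=3: (−1)^0·75.8947/(12)·0.8599^3·0.5104^3 = +0.534764
  k=4: (−1)^1·75.8947/(24)·0.8599^1·0.5104^5 = -0.094193
d^3_{-2,1}(1.0713) = +0.534764 -0.094193 = +0.440571

d=0.4406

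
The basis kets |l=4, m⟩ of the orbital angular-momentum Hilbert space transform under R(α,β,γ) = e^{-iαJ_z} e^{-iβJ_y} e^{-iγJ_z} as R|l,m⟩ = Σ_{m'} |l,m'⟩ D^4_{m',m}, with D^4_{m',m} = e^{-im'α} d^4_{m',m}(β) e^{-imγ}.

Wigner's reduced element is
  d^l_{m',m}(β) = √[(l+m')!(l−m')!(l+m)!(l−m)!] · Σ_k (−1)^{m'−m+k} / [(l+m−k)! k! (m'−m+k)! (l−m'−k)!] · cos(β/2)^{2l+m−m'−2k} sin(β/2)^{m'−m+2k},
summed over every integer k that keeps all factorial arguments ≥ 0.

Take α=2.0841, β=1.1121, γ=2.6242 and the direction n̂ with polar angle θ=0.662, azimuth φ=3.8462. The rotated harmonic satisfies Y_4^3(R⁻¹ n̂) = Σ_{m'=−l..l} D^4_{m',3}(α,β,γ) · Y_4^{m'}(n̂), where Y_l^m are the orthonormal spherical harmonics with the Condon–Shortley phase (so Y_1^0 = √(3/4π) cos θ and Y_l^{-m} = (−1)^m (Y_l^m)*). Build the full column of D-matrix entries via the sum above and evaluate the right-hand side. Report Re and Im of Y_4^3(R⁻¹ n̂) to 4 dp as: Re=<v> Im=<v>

Re=-0.2496 Im=0.1246

Need the full column D^4_{m',3} for m'=−4..4 at α=2.0841, β=1.1121, γ=2.6242.
cos(β/2)=0.849347, sin(β/2)=0.527835
d^4_{-4,3}: single k=7 term ⇒ +0.027423;  D = +0.024526+0.012268i
d^4_{-3,3}: k∈[6..7] ⇒ +0.109209 -0.006025 = +0.103184;  D = -0.005106-0.103057i
d^4_{-2,3}: k∈[5..6] ⇒ +0.281795 -0.036278 = +0.245517;  D = -0.207649+0.130999i
d^4_{-1,3}: k∈[4..5] ⇒ +0.534384 -0.123832 = +0.410552;  D = +0.361334+0.194911i
d^4_{0,3}: k∈[3..4] ⇒ +0.769103 -0.297038 = +0.472065;  D = -0.008789-0.471984i
d^4_{1,3}: k∈[2..3] ⇒ +0.830190 -0.534384 = +0.295806;  D = -0.254936+0.150030i
d^4_{2,3}: k∈[1..2] ⇒ +0.629735 -0.729635 = -0.099901;  D = -0.086418-0.050121i
d^4_{3,3}: k∈[0..1] ⇒ +0.270820 -0.732158 = -0.461339;  D = -0.005659+0.461304i
d^4_{4,3}: single k=0 term ⇒ -0.476035;  D = +0.417523-0.228656i
Y_4^{m'}(θ=0.662,φ=3.8462) and Σ D·Y over m':
  (+0.0245+0.0123i)·(-0.0599-0.0201i)  (-0.0051-0.1031i)·(+0.1185+0.1963i)  (-0.2076+0.1310i)·(+0.0682-0.4186i)  (+0.3613+0.1949i)·(-0.2368+0.2013i)  (-0.0088-0.4720i)·(-0.2240+0.0000i)  (-0.2549+0.1500i)·(+0.2368+0.2013i)  (-0.0864-0.0501i)·(+0.0682+0.4186i)  (-0.0057+0.4613i)·(-0.1185+0.1963i)  (+0.4175-0.2287i)·(-0.0599+0.0201i)
Y_4^3(R⁻¹ n̂) = -0.249580+0.124619i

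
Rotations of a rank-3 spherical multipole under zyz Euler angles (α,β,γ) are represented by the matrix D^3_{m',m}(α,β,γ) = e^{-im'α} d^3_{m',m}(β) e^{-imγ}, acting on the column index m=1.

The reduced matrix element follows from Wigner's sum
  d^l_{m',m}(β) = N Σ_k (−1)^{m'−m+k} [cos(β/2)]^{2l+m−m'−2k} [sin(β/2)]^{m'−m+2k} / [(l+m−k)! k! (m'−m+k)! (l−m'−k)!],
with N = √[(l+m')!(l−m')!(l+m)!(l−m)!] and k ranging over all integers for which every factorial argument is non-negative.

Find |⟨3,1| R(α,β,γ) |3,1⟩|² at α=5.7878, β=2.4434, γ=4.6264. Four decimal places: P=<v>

First d^3_{1,1}(β=2.4434), then the phase factors e^{-i(1)α} and e^{-i(1)γ}:
With c≡cos(β/2)=0.342049 and s≡sin(β/2)=0.939682, N=[24·2·24·2]^{1/2}=48.000000
k∈{0,1,2} keeps every argument non-negative
  k=0: (−1)^0·48.0000/(48)·0.3420^6·0.9397^0 = +0.001602
  k=1: (−1)^1·48.0000/(6)·0.3420^4·0.9397^2 = -0.096695
  k=2: (−1)^2·48.0000/(8)·0.3420^2·0.9397^4 = +0.547333
d^3_{1,1}(2.4434) = +0.001602 -0.096695 +0.547333 = +0.452239
|D^3_{1,1}|² = |d^3_{1,1}(β)|² = (+0.452239)² = 0.204520 (the z-rotation phases have unit modulus)

P=0.2045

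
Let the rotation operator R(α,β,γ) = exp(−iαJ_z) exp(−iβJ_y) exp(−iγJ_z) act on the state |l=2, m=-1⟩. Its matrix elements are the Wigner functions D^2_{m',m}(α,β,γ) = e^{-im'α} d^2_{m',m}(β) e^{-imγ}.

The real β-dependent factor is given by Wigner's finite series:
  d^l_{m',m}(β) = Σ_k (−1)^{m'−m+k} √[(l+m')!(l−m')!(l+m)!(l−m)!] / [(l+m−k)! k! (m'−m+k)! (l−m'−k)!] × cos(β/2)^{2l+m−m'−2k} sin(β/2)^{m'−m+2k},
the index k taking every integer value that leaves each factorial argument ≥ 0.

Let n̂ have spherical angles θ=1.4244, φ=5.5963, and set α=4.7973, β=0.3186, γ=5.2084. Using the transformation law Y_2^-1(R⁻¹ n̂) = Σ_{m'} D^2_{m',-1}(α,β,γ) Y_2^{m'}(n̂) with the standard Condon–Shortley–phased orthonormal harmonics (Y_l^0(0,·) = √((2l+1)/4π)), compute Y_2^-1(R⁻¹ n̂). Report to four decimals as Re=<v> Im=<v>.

Need the full column D^2_{m',-1} for m'=−2..2 at α=4.7973, β=0.3186, γ=5.2084.
cos(β/2)=0.987339, sin(β/2)=0.158627
d^2_{-2,-1}: single k=1 term ⇒ +0.305355;  D = -0.188622+0.240132i
d^2_{-1,-1}: k∈[0..1] ⇒ +0.950308 -0.073588 = +0.876720;  D = -0.732900-0.481139i
d^2_{0,-1}: k∈[0..1] ⇒ -0.373983 +0.009653 = -0.364329;  D = -0.173392+0.320423i
d^2_{1,-1}: k∈[0..1] ⇒ +0.073588 -0.000633 = +0.072955;  D = +0.066877+0.029154i
d^2_{2,-1}: single k=0 term ⇒ -0.007882;  D = +0.002526-0.007466i
Y_2^{m'}(θ=1.4244,φ=5.5963) and Σ D·Y over m':
  (-0.1886+0.2401i)·(+0.0740+0.3707i)  (-0.7329-0.4811i)·(+0.0862+0.0707i)  (-0.1734+0.3204i)·(-0.2953+0.0000i)  (+0.0669+0.0292i)·(-0.0862+0.0707i)  (+0.0025-0.0075i)·(+0.0740-0.3707i)
Y_2^-1(R⁻¹ n̂) = -0.091363-0.239333i

Re=-0.0914 Im=-0.2393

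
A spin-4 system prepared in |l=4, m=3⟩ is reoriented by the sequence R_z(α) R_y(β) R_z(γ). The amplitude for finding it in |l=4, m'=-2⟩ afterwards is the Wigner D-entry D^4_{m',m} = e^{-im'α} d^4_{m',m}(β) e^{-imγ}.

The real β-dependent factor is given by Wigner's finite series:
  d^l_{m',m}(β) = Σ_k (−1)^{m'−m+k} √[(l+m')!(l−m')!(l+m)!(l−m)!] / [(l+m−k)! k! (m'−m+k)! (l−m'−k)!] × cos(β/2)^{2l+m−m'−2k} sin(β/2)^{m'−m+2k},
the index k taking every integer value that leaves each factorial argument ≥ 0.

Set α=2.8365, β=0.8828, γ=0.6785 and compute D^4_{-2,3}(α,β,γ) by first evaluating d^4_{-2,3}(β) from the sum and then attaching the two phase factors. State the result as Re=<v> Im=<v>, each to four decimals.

Re=-0.0961 Im=-0.0520

Split into d^4_{-2,3}(β=0.8828) × two z-phases.
With c≡cos(β/2)=0.904154 and s≡sin(β/2)=0.427206, N=[2·720·5040·1]^{1/2}=2693.993318
k∈{5,6} keeps every argument non-negative
  k=5: (−1)^0·2693.9933/(240)·0.9042^3·0.4272^5 = +0.118059
  k=6: (−1)^1·2693.9933/(720)·0.9042^1·0.4272^7 = -0.008785
d^4_{-2,3}(0.8828) = +0.118059 -0.008785 = +0.109273
Phases: e^{-i·(-2)·2.8365}=+0.819542-0.573019i, e^{-i·(3)·0.6785}=-0.448158-0.893954i ⇒ D=-0.096110-0.051996i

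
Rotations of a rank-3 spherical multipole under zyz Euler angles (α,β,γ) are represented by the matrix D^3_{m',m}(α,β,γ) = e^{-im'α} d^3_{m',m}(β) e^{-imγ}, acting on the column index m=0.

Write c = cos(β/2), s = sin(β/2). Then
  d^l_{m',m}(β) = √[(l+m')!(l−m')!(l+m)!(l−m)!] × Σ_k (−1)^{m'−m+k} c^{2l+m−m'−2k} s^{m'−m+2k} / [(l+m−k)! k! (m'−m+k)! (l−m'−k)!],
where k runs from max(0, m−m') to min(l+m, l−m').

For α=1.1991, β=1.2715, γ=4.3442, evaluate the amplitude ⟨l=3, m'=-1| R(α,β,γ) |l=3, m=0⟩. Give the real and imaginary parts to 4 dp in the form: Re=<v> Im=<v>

First d^3_{-1,0}(β=1.2715), then the phase factors e^{-i(-1)α} and e^{-i(0)γ}:
c=cos(1.2715/2)=0.804627, s=sin(1.2715/2)=0.593781; N=√[2·24·6·6]=41.569219
The bounds max(0,m−m')=1 and min(l+m,l−m')=3 give 3 terms
  k=1: (−1)^0·41.5692/(12)·0.8046^5·0.5938^1 = +0.693728
  k=2: (−1)^1·41.5692/(4)·0.8046^3·0.5938^3 = -1.133377
  k=3: (−1)^2·41.5692/(12)·0.8046^1·0.5938^5 = +0.205739
d^3_{-1,0}(1.2715) = +0.693728 -1.133377 +0.205739 = -0.233910
D = (+0.363196+0.931713i)·(-0.233910)·(+1.000000+0.000000i) = -0.084955-0.217937i

Re=-0.0850 Im=-0.2179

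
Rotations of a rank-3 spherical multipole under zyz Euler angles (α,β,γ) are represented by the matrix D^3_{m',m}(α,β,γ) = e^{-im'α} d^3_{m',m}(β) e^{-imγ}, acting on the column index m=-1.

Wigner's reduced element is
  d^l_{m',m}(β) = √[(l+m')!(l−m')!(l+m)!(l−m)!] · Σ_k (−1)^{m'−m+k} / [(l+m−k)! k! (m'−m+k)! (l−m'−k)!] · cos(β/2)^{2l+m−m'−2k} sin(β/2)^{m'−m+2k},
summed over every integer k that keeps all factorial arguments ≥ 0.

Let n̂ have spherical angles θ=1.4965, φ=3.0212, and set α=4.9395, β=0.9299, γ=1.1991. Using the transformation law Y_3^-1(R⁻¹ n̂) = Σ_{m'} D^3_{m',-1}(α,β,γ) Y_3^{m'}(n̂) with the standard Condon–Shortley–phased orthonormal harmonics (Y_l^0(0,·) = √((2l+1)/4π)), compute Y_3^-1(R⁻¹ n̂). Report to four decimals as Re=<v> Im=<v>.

Re=0.2319 Im=-0.0230

Need the full column D^3_{m',-1} for m'=−3..3 at α=4.9395, β=0.9299, γ=1.1991.
cos(β/2)=0.893844, sin(β/2)=0.448378
d^3_{-3,-1}: single k=2 term ⇒ +0.497029;  D = -0.473392-0.151451i
d^3_{-2,-1}: k∈[1..2] ⇒ +0.809008 -0.407144 = +0.401864;  D = +0.033126-0.400496i
d^3_{-1,-1}: k∈[0..2] ⇒ +0.510000 -1.026658 +0.193755 = -0.322903;  D = -0.319534+0.046525i
d^3_{0,-1}: k∈[0..2] ⇒ -0.886224 +0.669006 -0.056114 = -0.273332;  D = -0.099273-0.254667i
d^3_{1,-1}: k∈[0..2] ⇒ +0.769993 -0.258340 +0.008126 = +0.519779;  D = -0.429342+0.292978i
d^3_{2,-1}: k∈[0..1] ⇒ -0.407144 +0.051225 = -0.355919;  D = +0.261661+0.241271i
d^3_{3,-1}: single k=0 term ⇒ +0.125068;  D = +0.061901-0.108675i
Y_3^{m'}(θ=1.4965,φ=3.0212) and Σ D·Y over m':
  (-0.4734-0.1515i)·(-0.3871-0.1462i)  (+0.0331-0.4005i)·(+0.0733+0.0180i)  (-0.3195+0.0465i)·(+0.3111+0.0376i)  (-0.0993-0.2547i)·(-0.0823+0.0000i)  (-0.4293+0.2930i)·(-0.3111+0.0376i)  (+0.2617+0.2413i)·(+0.0733-0.0180i)  (+0.0619-0.1087i)·(+0.3871-0.1462i)
Y_3^-1(R⁻¹ n̂) = +0.231872-0.022953i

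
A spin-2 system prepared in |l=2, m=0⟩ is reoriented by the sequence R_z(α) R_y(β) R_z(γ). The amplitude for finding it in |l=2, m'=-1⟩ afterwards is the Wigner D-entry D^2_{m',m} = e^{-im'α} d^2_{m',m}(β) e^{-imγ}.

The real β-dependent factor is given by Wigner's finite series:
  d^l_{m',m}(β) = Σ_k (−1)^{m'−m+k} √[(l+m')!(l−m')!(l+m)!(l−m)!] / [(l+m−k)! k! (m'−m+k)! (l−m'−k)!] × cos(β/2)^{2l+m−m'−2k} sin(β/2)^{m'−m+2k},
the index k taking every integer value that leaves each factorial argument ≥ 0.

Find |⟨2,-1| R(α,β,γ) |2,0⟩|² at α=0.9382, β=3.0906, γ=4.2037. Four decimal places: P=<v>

First d^2_{-1,0}(β=3.0906), then the phase factors e^{-i(-1)α} and e^{-i(0)γ}:
Half-angle: c=0.025494, s=0.999675. N=√(1·6·2·2)=4.898979
The bounds max(0,m−m')=1 and min(l+m,l−m')=2 give 2 terms
  k=1: (−1)^0·4.8990/(2)·0.0255^3·0.9997^1 = +0.000041
  k=2: (−1)^1·4.8990/(2)·0.0255^1·0.9997^3 = -0.062385
d^2_{-1,0}(3.0906) = +0.000041 -0.062385 = -0.062345
|D^2_{-1,0}|² = |d^2_{-1,0}(β)|² = (-0.062345)² = 0.003887 (the z-rotation phases have unit modulus)

P=0.0039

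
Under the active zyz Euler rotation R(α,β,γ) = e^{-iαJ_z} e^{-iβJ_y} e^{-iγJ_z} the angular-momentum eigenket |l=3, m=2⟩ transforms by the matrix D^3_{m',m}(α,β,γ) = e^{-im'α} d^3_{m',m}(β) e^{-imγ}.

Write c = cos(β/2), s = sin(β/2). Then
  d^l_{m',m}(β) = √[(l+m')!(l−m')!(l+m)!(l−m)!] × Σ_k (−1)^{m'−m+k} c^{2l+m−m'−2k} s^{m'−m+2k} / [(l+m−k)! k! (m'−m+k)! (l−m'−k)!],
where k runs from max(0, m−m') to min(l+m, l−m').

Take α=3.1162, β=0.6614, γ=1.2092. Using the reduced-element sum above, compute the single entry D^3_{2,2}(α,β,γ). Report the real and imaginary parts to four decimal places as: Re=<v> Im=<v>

Re=-0.2103 Im=-0.2055

D^3_{2,2}(3.1162,0.6614,1.2092) = e^{-i·2·3.1162}·d^3_{2,2}(0.6614)·e^{-i·2·1.2092}. Compute d first:
With c≡cos(β/2)=0.945815 and s≡sin(β/2)=0.324705, N=[120·1·120·1]^{1/2}=120.000000
Admissible k: 0..1 (factorial args all ≥0)
  k=0: (−1)^0·120.0000/(120)·0.9458^6·0.3247^0 = +0.715876
  k=1: (−1)^1·120.0000/(24)·0.9458^4·0.3247^2 = -0.421865
d^3_{2,2}(0.6614) = +0.715876 -0.421865 = +0.294011
D = (+0.998711+0.050763i)·(+0.294011)·(-0.749697-0.661782i) = -0.210258-0.205509i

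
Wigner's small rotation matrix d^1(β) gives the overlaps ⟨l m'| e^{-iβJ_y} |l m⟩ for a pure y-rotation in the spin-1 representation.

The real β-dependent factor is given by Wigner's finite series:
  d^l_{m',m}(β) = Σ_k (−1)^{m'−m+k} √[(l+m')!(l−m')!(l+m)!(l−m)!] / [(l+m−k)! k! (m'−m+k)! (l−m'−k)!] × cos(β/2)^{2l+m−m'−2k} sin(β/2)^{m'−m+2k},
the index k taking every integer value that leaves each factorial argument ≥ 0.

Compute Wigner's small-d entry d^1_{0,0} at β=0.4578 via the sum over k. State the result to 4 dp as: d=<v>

d^1_{0,0}(β=0.4578) via Wigner's sum:
c=cos(0.4578/2)=0.973917, s=sin(0.4578/2)=0.226906; N=√[1·1·1·1]=1.000000
k∈{0,1} keeps every argument non-negative
  k=0: (−1)^0·1.0000/(1)·0.9739^2·0.2269^0 = +0.948514
  k=1: (−1)^1·1.0000/(1)·0.9739^0·0.2269^2 = -0.051486
d^1_{0,0}(0.4578) = +0.948514 -0.051486 = +0.897027

d=0.8970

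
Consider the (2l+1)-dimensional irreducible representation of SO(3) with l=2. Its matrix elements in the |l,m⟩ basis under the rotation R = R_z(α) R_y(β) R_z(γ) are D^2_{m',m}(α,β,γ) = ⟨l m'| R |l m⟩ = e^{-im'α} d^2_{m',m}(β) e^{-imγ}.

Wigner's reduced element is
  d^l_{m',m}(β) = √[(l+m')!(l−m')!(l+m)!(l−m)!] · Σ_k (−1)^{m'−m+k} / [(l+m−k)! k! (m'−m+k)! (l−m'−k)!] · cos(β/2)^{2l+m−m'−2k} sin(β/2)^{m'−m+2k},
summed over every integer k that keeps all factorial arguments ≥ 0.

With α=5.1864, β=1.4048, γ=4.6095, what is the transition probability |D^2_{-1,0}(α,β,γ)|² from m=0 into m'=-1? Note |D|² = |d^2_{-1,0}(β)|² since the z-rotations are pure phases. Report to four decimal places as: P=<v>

P=0.0398

First d^2_{-1,0}(β=1.4048), then the phase factors e^{-i(-1)α} and e^{-i(0)γ}:
c=cos(1.4048/2)=0.763294, s=sin(1.4048/2)=0.646051; N=√[1·6·2·2]=4.898979
k: max(0,(0)−(-1))=1 … min(2+(0),2−(-1))=2
  k=1: (−1)^0·4.8990/(2)·0.7633^3·0.6461^1 = +0.703749
  k=2: (−1)^1·4.8990/(2)·0.7633^1·0.6461^3 = -0.504160
d^2_{-1,0}(1.4048) = +0.703749 -0.504160 = +0.199589
|D^2_{-1,0}|² = |d^2_{-1,0}(β)|² = (+0.199589)² = 0.039836 (the z-rotation phases have unit modulus)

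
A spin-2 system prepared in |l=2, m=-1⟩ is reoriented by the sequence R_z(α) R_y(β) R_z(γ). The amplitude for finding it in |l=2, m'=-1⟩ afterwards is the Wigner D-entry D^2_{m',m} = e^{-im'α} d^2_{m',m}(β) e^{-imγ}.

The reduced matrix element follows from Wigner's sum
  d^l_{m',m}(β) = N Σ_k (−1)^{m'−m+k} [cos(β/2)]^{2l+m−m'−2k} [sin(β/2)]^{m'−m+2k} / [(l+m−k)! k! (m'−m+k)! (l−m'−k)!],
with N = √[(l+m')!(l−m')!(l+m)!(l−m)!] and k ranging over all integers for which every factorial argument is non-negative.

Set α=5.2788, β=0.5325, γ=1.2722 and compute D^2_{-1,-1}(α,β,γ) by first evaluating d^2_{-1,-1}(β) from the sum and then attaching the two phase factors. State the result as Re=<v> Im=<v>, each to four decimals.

Re=0.6490 Im=0.1781

Split into d^2_{-1,-1}(β=0.5325) × two z-phases.
c=cos(0.5325/2)=0.964764, s=sin(0.5325/2)=0.263115; N=√[1·6·1·6]=6.000000
k: max(0,(-1)−(-1))=0 … min(2+(-1),2−(-1))=1
  k=0: (−1)^0·6.0000/(6)·0.9648^4·0.2631^0 = +0.866333
  k=1: (−1)^1·6.0000/(2)·0.9648^2·0.2631^2 = -0.193311
d^2_{-1,-1}(0.5325) = +0.866333 -0.193311 = +0.673022
Phases: e^{-i·(-1)·5.2788}=+0.536607-0.843832i, e^{-i·(-1)·1.2722}=+0.294179+0.955750i ⇒ D=+0.649030+0.178098i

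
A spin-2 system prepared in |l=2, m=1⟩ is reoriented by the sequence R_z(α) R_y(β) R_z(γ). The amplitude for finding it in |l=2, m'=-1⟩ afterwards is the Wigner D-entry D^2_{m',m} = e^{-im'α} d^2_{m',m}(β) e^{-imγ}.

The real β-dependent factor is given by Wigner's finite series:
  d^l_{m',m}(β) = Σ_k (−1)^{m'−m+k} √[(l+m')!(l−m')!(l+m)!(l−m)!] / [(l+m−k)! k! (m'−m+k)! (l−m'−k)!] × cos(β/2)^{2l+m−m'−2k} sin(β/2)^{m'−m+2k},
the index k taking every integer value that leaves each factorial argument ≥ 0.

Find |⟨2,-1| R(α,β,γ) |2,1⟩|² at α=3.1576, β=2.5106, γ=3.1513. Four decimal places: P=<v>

Split into d^2_{-1,1}(β=2.5106) × two z-phases.
With c≡cos(β/2)=0.310288 and s≡sin(β/2)=0.950642, N=[1·6·6·1]^{1/2}=6.000000
k∈{2,3} keeps every argument non-negative
  k=2: (−1)^0·6.0000/(2)·0.3103^2·0.9506^2 = +0.261028
  k=3: (−1)^1·6.0000/(6)·0.3103^0·0.9506^4 = -0.816712
d^2_{-1,1}(2.5106) = +0.261028 -0.816712 = -0.555684
|D^2_{-1,1}|² = |d^2_{-1,1}(β)|² = (-0.555684)² = 0.308785 (the z-rotation phases have unit modulus)

P=0.3088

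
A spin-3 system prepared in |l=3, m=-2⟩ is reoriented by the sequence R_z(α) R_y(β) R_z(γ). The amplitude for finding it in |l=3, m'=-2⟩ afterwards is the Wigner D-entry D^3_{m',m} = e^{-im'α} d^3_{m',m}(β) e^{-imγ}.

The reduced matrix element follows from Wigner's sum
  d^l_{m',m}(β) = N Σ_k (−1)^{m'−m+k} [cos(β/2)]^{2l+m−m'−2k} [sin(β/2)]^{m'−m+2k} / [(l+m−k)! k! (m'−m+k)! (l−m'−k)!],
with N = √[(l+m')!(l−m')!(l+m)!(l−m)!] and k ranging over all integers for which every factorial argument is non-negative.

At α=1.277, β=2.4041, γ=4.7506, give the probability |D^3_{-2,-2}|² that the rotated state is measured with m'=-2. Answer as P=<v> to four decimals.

P=0.0051

Split into d^3_{-2,-2}(β=2.4041) × two z-phases.
With c≡cos(β/2)=0.360446 and s≡sin(β/2)=0.932780, N=[1·120·1·120]^{1/2}=120.000000
k: max(0,(-2)−(-2))=0 … min(3+(-2),3−(-2))=1
  k=0: (−1)^0·120.0000/(120)·0.3604^6·0.9328^0 = +0.002193
  k=1: (−1)^1·120.0000/(24)·0.3604^4·0.9328^2 = -0.073433
d^3_{-2,-2}(2.4041) = +0.002193 -0.073433 = -0.071240
|D^3_{-2,-2}|² = |d^3_{-2,-2}(β)|² = (-0.071240)² = 0.005075 (the z-rotation phases have unit modulus)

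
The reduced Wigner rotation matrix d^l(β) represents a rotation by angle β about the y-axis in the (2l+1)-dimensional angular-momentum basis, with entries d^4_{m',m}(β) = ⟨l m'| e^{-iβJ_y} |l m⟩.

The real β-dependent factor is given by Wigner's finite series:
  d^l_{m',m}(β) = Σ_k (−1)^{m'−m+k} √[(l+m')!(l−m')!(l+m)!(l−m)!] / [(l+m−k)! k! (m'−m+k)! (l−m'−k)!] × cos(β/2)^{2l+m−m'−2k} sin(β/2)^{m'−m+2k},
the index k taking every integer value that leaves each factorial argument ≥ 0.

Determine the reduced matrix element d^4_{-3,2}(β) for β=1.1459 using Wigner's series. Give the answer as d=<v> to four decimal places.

d^4_{-3,2}(β=1.1459) via Wigner's sum:
c=cos(1.1459/2)=0.840305, s=sin(1.1459/2)=0.542113; N=√[1·5040·720·2]=2693.993318
k∈{5,6} keeps every argument non-negative
  k=5: (−1)^0·2693.9933/(240)·0.8403^3·0.5421^5 = +0.311851
  k=6: (−1)^1·2693.9933/(720)·0.8403^1·0.5421^7 = -0.043264
d^4_{-3,2}(1.1459) = +0.311851 -0.043264 = +0.268586

d=0.2686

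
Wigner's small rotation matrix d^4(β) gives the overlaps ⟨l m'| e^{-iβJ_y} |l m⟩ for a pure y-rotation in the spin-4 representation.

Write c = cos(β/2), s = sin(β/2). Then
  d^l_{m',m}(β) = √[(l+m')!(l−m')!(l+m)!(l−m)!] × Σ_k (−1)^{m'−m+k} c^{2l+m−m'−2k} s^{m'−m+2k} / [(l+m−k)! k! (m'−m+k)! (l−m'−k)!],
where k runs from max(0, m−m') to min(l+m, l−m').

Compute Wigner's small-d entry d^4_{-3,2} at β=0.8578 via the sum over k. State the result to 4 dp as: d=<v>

d=0.0977

d^4_{-3,2}(β=0.8578) via Wigner's sum:
c=cos(0.8578/2)=0.909424, s=sin(0.8578/2)=0.415871; N=√[1·5040·720·2]=2693.993318
k∈{5,6} keeps every argument non-negative
  k=5: (−1)^0·2693.9933/(240)·0.9094^3·0.4159^5 = +0.105021
  k=6: (−1)^1·2693.9933/(720)·0.9094^1·0.4159^7 = -0.007320
d^4_{-3,2}(0.8578) = +0.105021 -0.007320 = +0.097700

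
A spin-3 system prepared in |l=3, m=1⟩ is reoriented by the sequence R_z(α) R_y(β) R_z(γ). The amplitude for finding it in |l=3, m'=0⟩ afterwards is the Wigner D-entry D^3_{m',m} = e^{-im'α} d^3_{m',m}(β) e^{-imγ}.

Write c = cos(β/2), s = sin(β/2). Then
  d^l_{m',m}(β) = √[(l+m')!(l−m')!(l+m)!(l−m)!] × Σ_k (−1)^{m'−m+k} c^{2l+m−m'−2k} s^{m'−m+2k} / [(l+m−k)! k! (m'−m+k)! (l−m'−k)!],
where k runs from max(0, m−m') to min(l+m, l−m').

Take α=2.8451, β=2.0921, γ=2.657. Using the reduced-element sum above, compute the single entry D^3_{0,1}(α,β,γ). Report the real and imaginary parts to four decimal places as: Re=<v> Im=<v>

Re=-0.0798 Im=-0.0420

D^3_{0,1}(2.8451,2.0921,2.657) = e^{-i·0·2.8451}·d^3_{0,1}(2.0921)·e^{-i·1·2.657}. Compute d first:
Half-angle: c=0.500993, s=0.865451. N=√(6·6·24·2)=41.569219
k∈{1,2,3} keeps every argument non-negative
  k=1: (−1)^0·41.5692/(12)·0.5010^5·0.8655^1 = +0.094622
  k=2: (−1)^1·41.5692/(4)·0.5010^3·0.8655^3 = -0.847102
  k=3: (−1)^2·41.5692/(12)·0.5010^1·0.8655^5 = +0.842627
d^3_{0,1}(2.0921) = +0.094622 -0.847102 +0.842627 = +0.090147
Phases: e^{-i·(0)·2.8451}=+1.000000+0.000000i, e^{-i·(1)·2.657}=-0.884865-0.465848i ⇒ D=-0.079768-0.041995i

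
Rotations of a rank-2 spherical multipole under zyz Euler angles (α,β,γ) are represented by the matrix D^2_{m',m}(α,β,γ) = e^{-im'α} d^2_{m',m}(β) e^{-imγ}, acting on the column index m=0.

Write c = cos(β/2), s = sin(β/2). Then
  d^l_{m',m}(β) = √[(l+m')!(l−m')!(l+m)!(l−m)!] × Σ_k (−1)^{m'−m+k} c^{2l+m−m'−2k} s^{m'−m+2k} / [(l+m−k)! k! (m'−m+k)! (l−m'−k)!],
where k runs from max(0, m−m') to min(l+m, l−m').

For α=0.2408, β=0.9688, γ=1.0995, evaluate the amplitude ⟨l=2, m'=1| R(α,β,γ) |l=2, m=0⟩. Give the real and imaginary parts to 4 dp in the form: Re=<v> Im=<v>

Re=-0.5551 Im=0.1363

Split into d^2_{1,0}(β=0.9688) × two z-phases.
With c≡cos(β/2)=0.884955 and s≡sin(β/2)=0.465677, N=[6·1·2·2]^{1/2}=4.898979
Admissible k: 0..1 (factorial args all ≥0)
  k=0: (−1)^1·4.8990/(2)·0.8850^3·0.4657^1 = -0.790540
  k=1: (−1)^2·4.8990/(2)·0.8850^1·0.4657^3 = +0.218903
d^2_{1,0}(0.9688) = -0.790540 +0.218903 = -0.571636
D = (+0.971148-0.238480i)·(-0.571636)·(+1.000000+0.000000i) = -0.555143+0.136324i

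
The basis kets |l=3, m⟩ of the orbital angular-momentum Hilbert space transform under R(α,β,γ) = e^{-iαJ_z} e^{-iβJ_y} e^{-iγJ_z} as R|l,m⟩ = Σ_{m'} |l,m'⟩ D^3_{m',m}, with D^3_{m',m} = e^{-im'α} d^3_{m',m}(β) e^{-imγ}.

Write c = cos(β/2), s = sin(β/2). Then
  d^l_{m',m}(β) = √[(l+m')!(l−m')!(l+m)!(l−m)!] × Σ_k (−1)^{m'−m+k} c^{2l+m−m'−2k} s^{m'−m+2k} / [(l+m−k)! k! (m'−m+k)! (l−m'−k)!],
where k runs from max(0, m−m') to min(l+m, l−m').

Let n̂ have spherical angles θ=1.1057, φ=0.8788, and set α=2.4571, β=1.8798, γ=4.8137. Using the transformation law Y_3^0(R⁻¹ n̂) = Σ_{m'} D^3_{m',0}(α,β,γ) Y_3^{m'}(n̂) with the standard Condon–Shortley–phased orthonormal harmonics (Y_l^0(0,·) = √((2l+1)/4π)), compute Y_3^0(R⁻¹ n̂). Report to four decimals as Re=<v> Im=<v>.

Need the full column D^3_{m',0} for m'=−3..3 at α=2.4571, β=1.8798, γ=4.8137.
cos(β/2)=0.589869, sin(β/2)=0.807499
d^3_{-3,0}: single k=3 term ⇒ +0.483290;  D = +0.224322+0.428075i
d^3_{-2,0}: k∈[2..3] ⇒ +0.432381 -0.810288 = -0.377908;  D = -0.075749+0.370238i
d^3_{-1,0}: k∈[1..3] ⇒ +0.199761 -1.123063 +0.701546 = -0.221757;  D = +0.171804-0.140212i
d^3_{0,0}: k∈[0..3] ⇒ +0.042124 -0.710474 +1.331440 -0.277238 = +0.385852;  D = +0.385852+0.000000i
d^3_{1,0}: k∈[0..2] ⇒ -0.199761 +1.123063 -0.701546 = +0.221757;  D = -0.171804-0.140212i
d^3_{2,0}: k∈[0..1] ⇒ +0.432381 -0.810288 = -0.377908;  D = -0.075749-0.370238i
d^3_{3,0}: single k=0 term ⇒ -0.483290;  D = -0.224322+0.428075i
Y_3^{m'}(θ=1.1057,φ=0.8788) and Σ D·Y over m':
  (+0.2243+0.4281i)·(-0.2607-0.1442i)  (-0.0757+0.3702i)·(-0.0680-0.3598i)  (+0.1718-0.1402i)·(+0.0011-0.0013i)  (+0.3859+0.0000i)·(-0.3338+0.0000i)  (-0.1718-0.1402i)·(-0.0011-0.0013i)  (-0.0757-0.3702i)·(-0.0680+0.3598i)  (-0.2243+0.4281i)·(+0.2607-0.1442i)
Y_3^0(R⁻¹ n̂) = +0.154420+0.000000i

Re=0.1544 Im=0.0000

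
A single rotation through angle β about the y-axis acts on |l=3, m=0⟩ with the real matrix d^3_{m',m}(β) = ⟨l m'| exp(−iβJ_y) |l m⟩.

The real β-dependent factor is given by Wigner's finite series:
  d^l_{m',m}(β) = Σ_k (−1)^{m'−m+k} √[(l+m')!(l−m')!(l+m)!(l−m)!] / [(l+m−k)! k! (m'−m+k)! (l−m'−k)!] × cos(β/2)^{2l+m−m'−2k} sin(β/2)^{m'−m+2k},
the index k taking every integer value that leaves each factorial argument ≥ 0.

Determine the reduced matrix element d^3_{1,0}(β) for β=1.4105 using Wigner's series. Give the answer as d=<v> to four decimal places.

d=0.3730

d^3_{1,0}(β=1.4105) via Wigner's sum:
Half-angle: c=0.761450, s=0.648224. N=√(24·2·6·6)=41.569219
k∈{0,1,2} keeps every argument non-negative
  k=0: (−1)^1·41.5692/(12)·0.7614^5·0.6482^1 = -0.574806
  k=1: (−1)^2·41.5692/(4)·0.7614^3·0.6482^3 = +1.249715
  k=2: (−1)^3·41.5692/(12)·0.7614^1·0.6482^5 = -0.301896
d^3_{1,0}(1.4105) = -0.574806 +1.249715 -0.301896 = +0.373012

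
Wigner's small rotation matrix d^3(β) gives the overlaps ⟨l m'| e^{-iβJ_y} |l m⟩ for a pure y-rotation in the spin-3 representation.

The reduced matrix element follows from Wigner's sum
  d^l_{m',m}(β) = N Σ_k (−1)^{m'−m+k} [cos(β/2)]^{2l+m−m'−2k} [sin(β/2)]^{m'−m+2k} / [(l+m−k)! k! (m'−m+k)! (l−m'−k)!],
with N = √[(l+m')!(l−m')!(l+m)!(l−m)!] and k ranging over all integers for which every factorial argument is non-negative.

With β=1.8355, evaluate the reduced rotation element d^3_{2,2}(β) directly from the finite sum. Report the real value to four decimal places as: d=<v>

d=-0.3796

d^3_{2,2}(β=1.8355) via Wigner's sum:
Half-angle: c=0.607609, s=0.794237. N=√(120·1·120·1)=120.000000
k: max(0,(2)−(2))=0 … min(3+(2),3−(2))=1
  k=0: (−1)^0·120.0000/(120)·0.6076^6·0.7942^0 = +0.050320
  k=1: (−1)^1·120.0000/(24)·0.6076^4·0.7942^2 = -0.429898
d^3_{2,2}(1.8355) = +0.050320 -0.429898 = -0.379578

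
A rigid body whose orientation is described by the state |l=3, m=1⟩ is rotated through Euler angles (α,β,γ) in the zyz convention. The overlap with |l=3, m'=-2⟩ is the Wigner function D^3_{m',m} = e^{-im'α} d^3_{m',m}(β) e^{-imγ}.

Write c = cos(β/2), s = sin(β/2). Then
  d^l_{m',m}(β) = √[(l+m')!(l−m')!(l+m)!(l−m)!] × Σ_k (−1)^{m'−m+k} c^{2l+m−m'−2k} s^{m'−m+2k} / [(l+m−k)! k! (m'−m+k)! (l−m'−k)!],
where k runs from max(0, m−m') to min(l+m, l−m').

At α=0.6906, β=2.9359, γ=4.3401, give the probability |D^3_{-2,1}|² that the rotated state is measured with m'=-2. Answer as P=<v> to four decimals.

D^3_{-2,1}(0.6906,2.9359,4.3401) = e^{-i·-2·0.6906}·d^3_{-2,1}(2.9359)·e^{-i·1·4.3401}. Compute d first:
With c≡cos(β/2)=0.102665 and s≡sin(β/2)=0.994716, N=[1·120·24·2]^{1/2}=75.894664
k: max(0,(1)−(-2))=3 … min(3+(1),3−(-2))=4
  k=3: (−1)^0·75.8947/(12)·0.1027^3·0.9947^3 = +0.006736
  k=4: (−1)^1·75.8947/(24)·0.1027^1·0.9947^5 = -0.316168
d^3_{-2,1}(2.9359) = +0.006736 -0.316168 = -0.309432
|D^3_{-2,1}|² = |d^3_{-2,1}(β)|² = (-0.309432)² = 0.095748 (the z-rotation phases have unit modulus)

P=0.0957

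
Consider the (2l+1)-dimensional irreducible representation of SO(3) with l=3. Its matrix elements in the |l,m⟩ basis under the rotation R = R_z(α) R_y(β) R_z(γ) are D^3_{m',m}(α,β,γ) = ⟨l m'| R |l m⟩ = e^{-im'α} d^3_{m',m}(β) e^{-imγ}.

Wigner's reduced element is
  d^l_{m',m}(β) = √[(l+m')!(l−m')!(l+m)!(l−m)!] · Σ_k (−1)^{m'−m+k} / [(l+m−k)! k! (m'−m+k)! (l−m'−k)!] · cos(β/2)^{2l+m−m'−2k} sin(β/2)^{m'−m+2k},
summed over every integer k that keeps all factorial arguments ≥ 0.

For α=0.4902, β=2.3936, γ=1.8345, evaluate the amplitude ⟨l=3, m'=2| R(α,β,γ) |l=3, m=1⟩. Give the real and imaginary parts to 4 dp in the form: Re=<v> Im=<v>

Re=-0.2175 Im=-0.0737

D^3_{2,1}(0.4902,2.3936,1.8345) = e^{-i·2·0.4902}·d^3_{2,1}(2.3936)·e^{-i·1·1.8345}. Compute d first:
Half-angle: c=0.365338, s=0.930875. N=√(120·1·24·2)=75.894664
Admissible k: 0..1 (factorial args all ≥0)
  k=0: (−1)^1·75.8947/(24)·0.3653^5·0.9309^1 = -0.019159
  k=1: (−1)^2·75.8947/(12)·0.3653^3·0.9309^3 = +0.248765
d^3_{2,1}(2.3936) = -0.019159 +0.248765 = +0.229607
D = (+0.556690-0.830720i)·(+0.229607)·(-0.260658-0.965431i) = -0.217462-0.073684i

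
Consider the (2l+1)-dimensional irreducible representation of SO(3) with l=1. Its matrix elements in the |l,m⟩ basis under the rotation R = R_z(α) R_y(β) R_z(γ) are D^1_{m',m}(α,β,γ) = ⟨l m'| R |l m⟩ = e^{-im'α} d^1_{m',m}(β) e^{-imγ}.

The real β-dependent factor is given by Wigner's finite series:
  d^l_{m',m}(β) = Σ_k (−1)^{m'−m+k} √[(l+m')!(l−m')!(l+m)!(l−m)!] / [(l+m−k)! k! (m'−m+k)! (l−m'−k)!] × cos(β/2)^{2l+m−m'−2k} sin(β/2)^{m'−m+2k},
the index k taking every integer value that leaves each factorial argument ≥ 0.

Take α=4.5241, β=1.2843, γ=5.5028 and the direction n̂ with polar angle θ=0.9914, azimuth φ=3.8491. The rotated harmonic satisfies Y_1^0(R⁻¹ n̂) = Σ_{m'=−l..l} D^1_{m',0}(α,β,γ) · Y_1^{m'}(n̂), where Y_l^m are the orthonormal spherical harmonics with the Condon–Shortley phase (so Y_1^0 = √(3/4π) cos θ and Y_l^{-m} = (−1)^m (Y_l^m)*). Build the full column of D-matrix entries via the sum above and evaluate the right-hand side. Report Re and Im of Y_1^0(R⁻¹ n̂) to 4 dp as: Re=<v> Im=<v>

Re=0.3818 Im=0.0000

Need the full column D^1_{m',0} for m'=−1..1 at α=4.5241, β=1.2843, γ=5.5028.
cos(β/2)=0.800810, sin(β/2)=0.598919
d^1_{-1,0}: single k=1 term ⇒ +0.678285;  D = -0.126960-0.666297i
d^1_{0,0}: k∈[0..1] ⇒ +0.641297 -0.358703 = +0.282593;  D = +0.282593+0.000000i
d^1_{1,0}: single k=0 term ⇒ -0.678285;  D = +0.126960-0.666297i
Y_1^{m'}(θ=0.9914,φ=3.8491) and Σ D·Y over m':
  (-0.1270-0.6663i)·(-0.2197+0.1879i)  (+0.2826+0.0000i)·(+0.2675+0.0000i)  (+0.1270-0.6663i)·(+0.2197+0.1879i)
Y_1^0(R⁻¹ n̂) = +0.381788+0.000000i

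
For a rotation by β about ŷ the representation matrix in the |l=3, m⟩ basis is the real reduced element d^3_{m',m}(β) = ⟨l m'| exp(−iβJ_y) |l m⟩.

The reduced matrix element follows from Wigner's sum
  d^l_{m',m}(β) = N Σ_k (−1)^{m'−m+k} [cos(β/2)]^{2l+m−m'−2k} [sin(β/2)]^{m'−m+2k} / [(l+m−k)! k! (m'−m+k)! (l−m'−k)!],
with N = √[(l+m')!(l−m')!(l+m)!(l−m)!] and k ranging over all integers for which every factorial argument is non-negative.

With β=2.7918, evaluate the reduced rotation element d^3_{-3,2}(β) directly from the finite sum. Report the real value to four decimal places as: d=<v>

d=0.3947

d^3_{-3,2}(β=2.7918) via Wigner's sum:
With c≡cos(β/2)=0.174006 and s≡sin(β/2)=0.984745, N=[1·720·120·1]^{1/2}=293.938769
Admissible k: 5..5 (factorial args all ≥0)
  k=5: (−1)^0·293.9388/(120)·0.1740^1·0.9847^5 = +0.394692
d^3_{-3,2}(2.7918) = +0.394692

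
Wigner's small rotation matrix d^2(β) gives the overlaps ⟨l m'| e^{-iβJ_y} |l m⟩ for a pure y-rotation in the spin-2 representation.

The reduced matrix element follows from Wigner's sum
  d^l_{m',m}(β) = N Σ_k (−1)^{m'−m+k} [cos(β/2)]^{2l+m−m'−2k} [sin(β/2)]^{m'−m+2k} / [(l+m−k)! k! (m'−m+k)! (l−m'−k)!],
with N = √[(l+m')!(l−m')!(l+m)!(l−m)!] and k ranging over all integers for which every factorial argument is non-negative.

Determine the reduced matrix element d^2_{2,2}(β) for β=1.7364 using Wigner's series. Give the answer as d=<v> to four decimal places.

d=0.1744

d^2_{2,2}(β=1.7364) via Wigner's sum:
c=cos(1.7364/2)=0.646201, s=sin(1.7364/2)=0.763167; N=√[24·1·24·1]=24.000000
Admissible k: 0..0 (factorial args all ≥0)
  k=0: (−1)^0·24.0000/(24)·0.6462^4·0.7632^0 = +0.174370
d^2_{2,2}(1.7364) = +0.174370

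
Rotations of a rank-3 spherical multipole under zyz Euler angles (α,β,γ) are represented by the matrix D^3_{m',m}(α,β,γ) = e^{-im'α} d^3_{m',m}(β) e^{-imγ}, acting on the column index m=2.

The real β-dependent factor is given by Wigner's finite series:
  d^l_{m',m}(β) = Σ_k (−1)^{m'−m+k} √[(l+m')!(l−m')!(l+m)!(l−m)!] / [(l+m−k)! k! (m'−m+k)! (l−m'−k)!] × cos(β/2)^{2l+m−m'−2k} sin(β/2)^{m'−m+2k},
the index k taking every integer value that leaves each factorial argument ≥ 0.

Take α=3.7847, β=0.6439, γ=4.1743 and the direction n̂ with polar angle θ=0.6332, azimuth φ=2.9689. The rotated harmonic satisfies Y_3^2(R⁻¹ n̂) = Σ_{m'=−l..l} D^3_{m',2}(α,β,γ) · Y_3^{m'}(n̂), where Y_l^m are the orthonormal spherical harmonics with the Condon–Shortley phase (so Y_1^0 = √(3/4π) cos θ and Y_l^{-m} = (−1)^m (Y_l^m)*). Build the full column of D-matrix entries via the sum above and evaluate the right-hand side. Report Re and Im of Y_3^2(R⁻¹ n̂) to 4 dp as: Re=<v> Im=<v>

Re=0.1790 Im=0.0687

Need the full column D^3_{m',2} for m'=−3..3 at α=3.7847, β=0.6439, γ=4.1743.
cos(β/2)=0.948620, sin(β/2)=0.316417
d^3_{-3,2}: single k=5 term ⇒ +0.007370;  D = -0.007302+0.001000i
d^3_{-2,2}: k∈[4..5] ⇒ +0.045102 -0.001004 = +0.044098;  D = +0.031375-0.030988i
d^3_{-1,2}: k∈[3..4] ⇒ +0.171036 -0.009515 = +0.161521;  D = -0.023896+0.159744i
d^3_{0,2}: k∈[2..3] ⇒ +0.444068 -0.049407 = +0.394662;  D = -0.187344-0.347361i
d^3_{1,2}: k∈[1..2] ⇒ +0.768638 -0.171036 = +0.597602;  D = +0.542432+0.250790i
d^3_{2,2}: k∈[0..1] ⇒ +0.728709 -0.405377 = +0.323332;  D = -0.316226+0.067413i
d^3_{3,2}: single k=0 term ⇒ -0.595384;  D = -0.391535+0.448534i
Y_3^{m'}(θ=0.6332,φ=2.9689) and Σ D·Y over m':
  (-0.0073+0.0010i)·(-0.0751-0.0428i)  (+0.0314-0.0310i)·(+0.2714+0.0977i)  (-0.0239+0.1597i)·(-0.4237-0.0739i)  (-0.1873-0.3474i)·(+0.0750+0.0000i)  (+0.5424+0.2508i)·(+0.4237-0.0739i)  (-0.3162+0.0674i)·(+0.2714-0.0977i)  (-0.3915+0.4485i)·(+0.0751-0.0428i)
Y_3^2(R⁻¹ n̂) = +0.178953+0.068721i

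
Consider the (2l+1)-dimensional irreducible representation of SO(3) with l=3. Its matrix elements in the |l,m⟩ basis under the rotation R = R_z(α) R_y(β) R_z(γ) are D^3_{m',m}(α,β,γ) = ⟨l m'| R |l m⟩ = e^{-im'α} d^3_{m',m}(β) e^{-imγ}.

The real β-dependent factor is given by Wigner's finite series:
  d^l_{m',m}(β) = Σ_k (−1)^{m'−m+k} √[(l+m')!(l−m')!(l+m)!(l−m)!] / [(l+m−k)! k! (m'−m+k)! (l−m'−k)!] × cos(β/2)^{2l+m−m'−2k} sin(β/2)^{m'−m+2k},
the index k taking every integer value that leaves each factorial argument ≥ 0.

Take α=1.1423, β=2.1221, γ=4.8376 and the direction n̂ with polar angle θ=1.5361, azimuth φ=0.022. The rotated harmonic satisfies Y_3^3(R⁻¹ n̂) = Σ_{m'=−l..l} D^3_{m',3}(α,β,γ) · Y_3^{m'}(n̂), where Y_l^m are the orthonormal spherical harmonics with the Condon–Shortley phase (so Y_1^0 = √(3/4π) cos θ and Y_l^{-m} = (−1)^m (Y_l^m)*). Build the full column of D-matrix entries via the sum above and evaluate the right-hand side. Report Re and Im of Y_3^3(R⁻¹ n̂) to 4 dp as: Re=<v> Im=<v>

Re=-0.1201 Im=0.3201

Need the full column D^3_{m',3} for m'=−3..3 at α=1.1423, β=2.1221, γ=4.8376.
cos(β/2)=0.487956, sin(β/2)=0.872868
d^3_{-3,3}: single k=6 term ⇒ +0.442275;  D = +0.039895+0.440472i
d^3_{-2,3}: single k=5 term ⇒ +0.605619;  D = +0.571319+0.200921i
d^3_{-1,3}: single k=4 term ⇒ +0.535305;  D = +0.371362-0.385541i
d^3_{0,3}: single k=3 term ⇒ +0.345544;  D = -0.126767-0.321451i
d^3_{1,3}: single k=2 term ⇒ +0.167288;  D = -0.167054-0.008839i
d^3_{2,3}: single k=1 term ⇒ +0.059146;  D = -0.027384+0.052425i
d^3_{3,3}: single k=0 term ⇒ +0.013498;  D = +0.008286+0.010656i
Y_3^{m'}(θ=1.5361,φ=0.022) and Σ D·Y over m':
  (+0.0399+0.4405i)·(+0.4156-0.0275i)  (+0.5713+0.2009i)·(+0.0354-0.0016i)  (+0.3714-0.3855i)·(-0.3210+0.0071i)  (-0.1268-0.3215i)·(-0.0388+0.0000i)  (-0.1671-0.0088i)·(+0.3210+0.0071i)  (-0.0274+0.0524i)·(+0.0354+0.0016i)  (+0.0083+0.0107i)·(-0.4156-0.0275i)
Y_3^3(R⁻¹ n̂) = -0.120115+0.320132i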